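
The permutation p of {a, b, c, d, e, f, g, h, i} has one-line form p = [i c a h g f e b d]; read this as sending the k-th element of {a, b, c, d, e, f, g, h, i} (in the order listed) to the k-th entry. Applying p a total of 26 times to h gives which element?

c

Tracing h → b → … returns to h after 6 steps, so h lies in a 6-cycle (a, i, d, h, b, c).
Powers repeat with period 6 on this cycle, and 26 mod 6 = 2, so p^26(h) = p^2(h).
Stepping 2 places around the cycle: h → b → c.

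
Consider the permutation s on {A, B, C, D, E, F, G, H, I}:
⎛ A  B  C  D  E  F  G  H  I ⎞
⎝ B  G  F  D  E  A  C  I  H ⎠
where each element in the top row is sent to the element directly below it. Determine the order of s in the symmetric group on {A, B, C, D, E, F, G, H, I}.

10

Decomposing into disjoint cycles gives cycle lengths 5, 2, 1, 1.
The order of s is the least common multiple of its cycle lengths: lcm(5, 2) = 10.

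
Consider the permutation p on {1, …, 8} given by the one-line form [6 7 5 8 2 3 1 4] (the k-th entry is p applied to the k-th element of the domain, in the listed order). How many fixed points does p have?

No element satisfies p(x) = x, so there are 0 fixed points.

0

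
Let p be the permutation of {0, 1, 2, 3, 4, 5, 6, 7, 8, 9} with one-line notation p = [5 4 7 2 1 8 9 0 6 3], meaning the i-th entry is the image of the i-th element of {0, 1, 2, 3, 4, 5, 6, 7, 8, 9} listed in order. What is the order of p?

Writing p as disjoint cycles, the cycle lengths are 8, 2.
The order of p is the least common multiple of its cycle lengths: lcm(8, 2) = 8.

8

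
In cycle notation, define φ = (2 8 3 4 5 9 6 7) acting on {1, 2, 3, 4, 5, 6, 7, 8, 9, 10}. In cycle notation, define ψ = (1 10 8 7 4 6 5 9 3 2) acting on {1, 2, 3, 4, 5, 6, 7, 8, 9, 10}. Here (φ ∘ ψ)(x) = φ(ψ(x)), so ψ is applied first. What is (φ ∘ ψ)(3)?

First apply ψ: ψ(3) = 2, then φ(2) = 8. Thus (φ ∘ ψ)(3) = 8.

8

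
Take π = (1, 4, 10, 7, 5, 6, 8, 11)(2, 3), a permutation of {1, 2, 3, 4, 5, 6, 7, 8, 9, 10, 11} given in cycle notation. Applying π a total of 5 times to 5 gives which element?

5 lies in the 8-cycle (1, 4, 10, 7, 5, 6, 8, 11).
Advancing 5 steps from 5: 5 → 6 → 8 → 11 → 1 → 4.

4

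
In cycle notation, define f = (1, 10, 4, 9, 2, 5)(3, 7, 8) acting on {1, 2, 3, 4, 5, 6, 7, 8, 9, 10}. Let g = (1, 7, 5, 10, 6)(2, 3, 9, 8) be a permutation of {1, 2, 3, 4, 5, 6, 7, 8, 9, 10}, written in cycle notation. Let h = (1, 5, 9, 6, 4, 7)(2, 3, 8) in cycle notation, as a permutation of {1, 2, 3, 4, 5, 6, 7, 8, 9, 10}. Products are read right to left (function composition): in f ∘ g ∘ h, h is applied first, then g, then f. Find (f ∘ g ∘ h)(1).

(f ∘ g ∘ h)(1) = f(g(h(1))). h(1) = 5, then g(5) = 10, then f(10) = 4, so the result is 4.

4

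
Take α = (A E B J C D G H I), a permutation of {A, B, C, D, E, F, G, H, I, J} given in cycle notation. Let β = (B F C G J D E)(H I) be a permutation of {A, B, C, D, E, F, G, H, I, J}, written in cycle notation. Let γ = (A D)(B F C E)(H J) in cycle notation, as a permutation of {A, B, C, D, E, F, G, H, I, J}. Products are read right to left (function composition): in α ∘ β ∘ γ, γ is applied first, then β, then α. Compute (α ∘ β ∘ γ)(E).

(α ∘ β ∘ γ)(E) = α(β(γ(E))). γ(E) = B, then β(B) = F, then α(F) = F, so the result is F.

F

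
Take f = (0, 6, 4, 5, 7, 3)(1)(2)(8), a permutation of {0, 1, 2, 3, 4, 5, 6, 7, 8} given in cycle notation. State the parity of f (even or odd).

odd

The cycle lengths are 6, 1, 1, 1.
A cycle is odd iff its length is even; f has 1 even-length cycle, so sgn(f) = (−1)^1 and f is odd.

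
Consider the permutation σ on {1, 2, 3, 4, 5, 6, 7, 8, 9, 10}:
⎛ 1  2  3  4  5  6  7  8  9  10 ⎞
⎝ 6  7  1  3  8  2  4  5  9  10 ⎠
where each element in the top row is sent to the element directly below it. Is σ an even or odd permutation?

In disjoint-cycle form the cycle lengths are 6, 2, 1, 1.
A cycle is odd iff its length is even; σ has 2 even-length cycles, so sgn(σ) = (−1)^2 and σ is even.

even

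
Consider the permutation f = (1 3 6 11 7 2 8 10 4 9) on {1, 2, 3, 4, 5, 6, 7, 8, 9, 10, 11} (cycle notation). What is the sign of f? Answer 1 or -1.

-1

The cycle lengths are 10, 1.
A cycle is odd iff its length is even; f has 1 even-length cycle, so sgn(f) = (−1)^1 and f is odd.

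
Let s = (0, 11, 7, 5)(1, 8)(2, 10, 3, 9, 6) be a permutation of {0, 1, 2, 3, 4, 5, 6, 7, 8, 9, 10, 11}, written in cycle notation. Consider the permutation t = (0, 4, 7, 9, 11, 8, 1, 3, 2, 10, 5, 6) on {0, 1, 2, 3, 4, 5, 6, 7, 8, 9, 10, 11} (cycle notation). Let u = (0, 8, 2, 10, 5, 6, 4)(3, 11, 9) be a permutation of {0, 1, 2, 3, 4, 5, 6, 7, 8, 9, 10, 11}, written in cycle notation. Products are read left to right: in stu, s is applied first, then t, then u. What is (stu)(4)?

Chase 4: s(4) = 4; t(4) = 7; u(7) = 7. Hence (stu)(4) = 7.

7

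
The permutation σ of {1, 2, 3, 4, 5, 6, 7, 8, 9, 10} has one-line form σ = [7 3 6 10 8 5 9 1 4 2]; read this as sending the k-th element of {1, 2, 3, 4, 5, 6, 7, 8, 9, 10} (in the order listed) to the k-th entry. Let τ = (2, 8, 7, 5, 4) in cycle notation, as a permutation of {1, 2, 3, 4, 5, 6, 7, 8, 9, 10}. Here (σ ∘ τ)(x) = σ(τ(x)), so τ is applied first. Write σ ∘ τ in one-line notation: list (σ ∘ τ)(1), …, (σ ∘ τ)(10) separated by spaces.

(σ ∘ τ)(x) = σ(τ(x)). Computing each image: σ(τ(1)) = σ(1) = 7, σ(τ(2)) = σ(8) = 1, σ(τ(3)) = σ(3) = 6, σ(τ(4)) = σ(2) = 3, σ(τ(5)) = σ(4) = 10, σ(τ(6)) = σ(6) = 5, σ(τ(7)) = σ(5) = 8, σ(τ(8)) = σ(7) = 9, σ(τ(9)) = σ(9) = 4, σ(τ(10)) = σ(10) = 2.
Hence σ ∘ τ = [7 1 6 3 10 5 8 9 4 2].

7 1 6 3 10 5 8 9 4 2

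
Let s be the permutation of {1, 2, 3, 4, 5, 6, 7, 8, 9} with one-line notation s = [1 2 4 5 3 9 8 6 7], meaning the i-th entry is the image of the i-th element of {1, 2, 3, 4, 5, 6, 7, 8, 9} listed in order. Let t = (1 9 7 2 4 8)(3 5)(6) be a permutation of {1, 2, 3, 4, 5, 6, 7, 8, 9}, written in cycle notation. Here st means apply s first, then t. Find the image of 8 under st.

(st)(8) = t(s(8)). s(8) = 6, then t(6) = 6. So (st)(8) = 6.

6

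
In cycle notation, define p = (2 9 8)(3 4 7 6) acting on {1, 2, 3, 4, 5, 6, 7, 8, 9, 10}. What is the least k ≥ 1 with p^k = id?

The disjoint cycles have lengths 4, 3, 1, 1, 1.
The order is lcm(4, 3) = 12.

12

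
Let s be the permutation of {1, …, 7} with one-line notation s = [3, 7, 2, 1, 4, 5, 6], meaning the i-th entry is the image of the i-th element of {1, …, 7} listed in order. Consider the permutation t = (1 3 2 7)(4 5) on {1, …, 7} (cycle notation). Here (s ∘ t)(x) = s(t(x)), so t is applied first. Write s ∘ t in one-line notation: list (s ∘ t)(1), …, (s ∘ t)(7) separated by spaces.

(s ∘ t)(x) = s(t(x)). Computing each image: s(t(1)) = s(3) = 2, s(t(2)) = s(7) = 6, s(t(3)) = s(2) = 7, s(t(4)) = s(5) = 4, s(t(5)) = s(4) = 1, s(t(6)) = s(6) = 5, s(t(7)) = s(1) = 3.
Hence s ∘ t = [2 6 7 4 1 5 3].

2 6 7 4 1 5 3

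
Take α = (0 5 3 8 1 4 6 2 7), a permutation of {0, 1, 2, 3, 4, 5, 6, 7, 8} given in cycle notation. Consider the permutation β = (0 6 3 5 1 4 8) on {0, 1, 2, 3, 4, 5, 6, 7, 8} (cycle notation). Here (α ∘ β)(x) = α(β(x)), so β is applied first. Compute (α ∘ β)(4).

1

β(4) = 8, then α(8) = 1; composing gives (α ∘ β)(4) = 1.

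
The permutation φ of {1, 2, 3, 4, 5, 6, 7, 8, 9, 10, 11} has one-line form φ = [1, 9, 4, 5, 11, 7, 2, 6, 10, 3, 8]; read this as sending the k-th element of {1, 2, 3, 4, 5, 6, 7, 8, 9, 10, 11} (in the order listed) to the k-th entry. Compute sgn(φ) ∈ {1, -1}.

In disjoint-cycle form the cycle lengths are 10, 1.
A cycle of length ℓ contributes ℓ−1 transpositions, so φ is a product of 9 transpositions — odd.

-1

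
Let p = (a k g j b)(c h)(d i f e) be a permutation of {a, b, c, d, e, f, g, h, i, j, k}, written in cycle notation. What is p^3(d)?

e

d lies in the 4-cycle (d i f e).
Advancing 3 steps from d: d → i → f → e.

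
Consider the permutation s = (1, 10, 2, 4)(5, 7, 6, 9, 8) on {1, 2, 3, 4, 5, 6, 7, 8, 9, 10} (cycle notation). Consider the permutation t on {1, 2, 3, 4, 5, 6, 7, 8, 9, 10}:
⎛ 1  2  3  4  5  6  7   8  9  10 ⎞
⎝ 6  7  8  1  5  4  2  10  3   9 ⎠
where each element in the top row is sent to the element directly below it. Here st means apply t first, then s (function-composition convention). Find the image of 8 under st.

(st)(8) = s(t(8)). t(8) = 10, then s(10) = 2. So (st)(8) = 2.

2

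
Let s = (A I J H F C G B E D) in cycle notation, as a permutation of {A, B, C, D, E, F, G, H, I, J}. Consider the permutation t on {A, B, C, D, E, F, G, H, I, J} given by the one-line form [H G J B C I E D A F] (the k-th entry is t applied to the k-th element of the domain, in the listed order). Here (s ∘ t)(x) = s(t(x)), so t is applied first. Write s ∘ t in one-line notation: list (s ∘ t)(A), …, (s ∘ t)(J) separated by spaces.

F B H E G J D A I C

For each element, apply t then s: A → H → F; B → G → B; C → J → H; D → B → E; E → C → G; F → I → J; G → E → D; H → D → A; I → A → I; J → F → C.
Collecting the images, s ∘ t = [F B H E G J D A I C].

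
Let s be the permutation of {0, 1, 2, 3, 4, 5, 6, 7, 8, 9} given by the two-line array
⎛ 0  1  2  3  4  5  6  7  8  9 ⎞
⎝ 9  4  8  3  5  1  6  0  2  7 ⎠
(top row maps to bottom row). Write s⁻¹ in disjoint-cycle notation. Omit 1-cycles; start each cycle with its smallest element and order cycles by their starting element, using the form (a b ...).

(0 7 9)(1 5 4)(2 8)

First write s in disjoint cycles: (0 9 7)(1 4 5)(2 8).
Reversing each cycle (and rotating so the smallest element leads) gives s⁻¹ = (0 7 9)(1 5 4)(2 8).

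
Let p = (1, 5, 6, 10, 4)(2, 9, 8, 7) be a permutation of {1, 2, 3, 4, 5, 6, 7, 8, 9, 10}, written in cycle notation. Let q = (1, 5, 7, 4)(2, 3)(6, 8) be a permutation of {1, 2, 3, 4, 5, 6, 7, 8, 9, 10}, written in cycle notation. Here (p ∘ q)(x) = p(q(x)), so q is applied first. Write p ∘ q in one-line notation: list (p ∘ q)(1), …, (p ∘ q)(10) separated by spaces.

6 3 9 5 2 7 1 10 8 4

For each element, apply q then p: 1 → 5 → 6; 2 → 3 → 3; 3 → 2 → 9; 4 → 1 → 5; 5 → 7 → 2; 6 → 8 → 7; 7 → 4 → 1; 8 → 6 → 10; 9 → 9 → 8; 10 → 10 → 4.
Collecting the images, p ∘ q = [6 3 9 5 2 7 1 10 8 4].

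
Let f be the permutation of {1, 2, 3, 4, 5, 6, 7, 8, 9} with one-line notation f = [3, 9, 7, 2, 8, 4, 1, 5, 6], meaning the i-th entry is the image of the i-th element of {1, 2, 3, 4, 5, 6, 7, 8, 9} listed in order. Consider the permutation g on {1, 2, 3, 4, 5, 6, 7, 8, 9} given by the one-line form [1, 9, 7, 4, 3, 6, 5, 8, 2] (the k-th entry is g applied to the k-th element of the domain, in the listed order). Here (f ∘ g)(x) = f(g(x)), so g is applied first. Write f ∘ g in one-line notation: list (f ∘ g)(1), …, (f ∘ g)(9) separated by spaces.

(f ∘ g)(x) = f(g(x)). Computing each image: f(g(1)) = f(1) = 3, f(g(2)) = f(9) = 6, f(g(3)) = f(7) = 1, f(g(4)) = f(4) = 2, f(g(5)) = f(3) = 7, f(g(6)) = f(6) = 4, f(g(7)) = f(5) = 8, f(g(8)) = f(8) = 5, f(g(9)) = f(2) = 9.
Hence f ∘ g = [3 6 1 2 7 4 8 5 9].

3 6 1 2 7 4 8 5 9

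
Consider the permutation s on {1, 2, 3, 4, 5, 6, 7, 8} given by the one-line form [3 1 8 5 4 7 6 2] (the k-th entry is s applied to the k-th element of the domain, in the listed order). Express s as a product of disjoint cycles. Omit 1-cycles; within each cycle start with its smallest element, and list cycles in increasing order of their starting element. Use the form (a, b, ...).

Iterating s from 1 gives 1 → 3 → 8 → 2 → 1; that is the 4-cycle (1, 3, 8, 2).
Continuing from each remaining unvisited element yields (1, 3, 8, 2)(4, 5)(6, 7).

(1, 3, 8, 2)(4, 5)(6, 7)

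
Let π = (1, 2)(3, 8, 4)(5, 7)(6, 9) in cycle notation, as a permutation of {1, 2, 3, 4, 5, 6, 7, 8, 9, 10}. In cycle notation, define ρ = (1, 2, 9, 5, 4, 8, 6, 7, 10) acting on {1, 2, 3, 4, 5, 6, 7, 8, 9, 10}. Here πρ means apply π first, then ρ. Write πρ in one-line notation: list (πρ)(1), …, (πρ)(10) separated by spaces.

9 2 6 3 10 5 4 8 7 1

Chase each element through π then ρ: 1 → 2 → 9; 2 → 1 → 2; 3 → 8 → 6; 4 → 3 → 3; 5 → 7 → 10; 6 → 9 → 5; 7 → 5 → 4; 8 → 4 → 8; 9 → 6 → 7; 10 → 10 → 1.
So πρ in one-line form is 9 2 6 3 10 5 4 8 7 1.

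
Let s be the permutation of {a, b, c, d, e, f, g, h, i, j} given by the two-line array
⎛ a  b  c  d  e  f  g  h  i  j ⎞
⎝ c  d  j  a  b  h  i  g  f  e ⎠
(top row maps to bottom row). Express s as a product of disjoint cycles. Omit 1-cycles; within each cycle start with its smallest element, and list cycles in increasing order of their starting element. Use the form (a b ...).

(a c j e b d)(f h g i)

Start at a and follow images: a → c → j → e → b → d → a, giving the cycle (a c j e b d).
Repeating from the next unused element and collecting all non-trivial cycles gives (a c j e b d)(f h g i).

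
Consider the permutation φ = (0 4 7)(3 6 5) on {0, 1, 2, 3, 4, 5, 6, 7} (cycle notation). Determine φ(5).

Within (3 6 5), 5 ↦ 3.

3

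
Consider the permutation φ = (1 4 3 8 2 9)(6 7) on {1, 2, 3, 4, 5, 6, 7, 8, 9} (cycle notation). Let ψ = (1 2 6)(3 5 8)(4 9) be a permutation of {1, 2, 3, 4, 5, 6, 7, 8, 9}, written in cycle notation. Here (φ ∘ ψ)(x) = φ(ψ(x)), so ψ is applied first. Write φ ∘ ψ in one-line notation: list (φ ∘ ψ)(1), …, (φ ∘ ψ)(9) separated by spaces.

9 7 5 1 2 4 6 8 3

(φ ∘ ψ)(x) = φ(ψ(x)). Computing each image: φ(ψ(1)) = φ(2) = 9, φ(ψ(2)) = φ(6) = 7, φ(ψ(3)) = φ(5) = 5, φ(ψ(4)) = φ(9) = 1, φ(ψ(5)) = φ(8) = 2, φ(ψ(6)) = φ(1) = 4, φ(ψ(7)) = φ(7) = 6, φ(ψ(8)) = φ(3) = 8, φ(ψ(9)) = φ(4) = 3.
Hence φ ∘ ψ = [9 7 5 1 2 4 6 8 3].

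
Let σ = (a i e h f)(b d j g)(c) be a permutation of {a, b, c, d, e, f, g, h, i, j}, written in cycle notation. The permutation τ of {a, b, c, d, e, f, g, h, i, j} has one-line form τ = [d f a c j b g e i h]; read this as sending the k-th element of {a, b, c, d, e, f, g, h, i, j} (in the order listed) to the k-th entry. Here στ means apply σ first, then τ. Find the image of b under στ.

σ(b) = d, then τ(d) = c; composing gives (στ)(b) = c.

c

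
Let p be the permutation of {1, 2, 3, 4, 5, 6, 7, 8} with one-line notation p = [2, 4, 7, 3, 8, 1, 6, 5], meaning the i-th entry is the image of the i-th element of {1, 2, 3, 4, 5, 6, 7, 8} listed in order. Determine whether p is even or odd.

In disjoint-cycle form the cycle lengths are 6, 2.
A cycle of length ℓ contributes ℓ−1 transpositions, so p is a product of 5 + 1 = 6 transpositions — even.

even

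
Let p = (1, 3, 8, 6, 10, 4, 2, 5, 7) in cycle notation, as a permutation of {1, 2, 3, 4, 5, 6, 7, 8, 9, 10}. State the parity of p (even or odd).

even

The cycle lengths are 9, 1.
A cycle is odd iff its length is even; p has 0 even-length cycles, so sgn(p) = (−1)^0 and p is even.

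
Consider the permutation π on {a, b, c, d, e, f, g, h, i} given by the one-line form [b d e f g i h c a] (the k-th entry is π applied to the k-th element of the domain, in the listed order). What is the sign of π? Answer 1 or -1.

In disjoint-cycle form the cycle lengths are 5, 4.
A cycle is odd iff its length is even; π has 1 even-length cycle, so sgn(π) = (−1)^1 and π is odd.

-1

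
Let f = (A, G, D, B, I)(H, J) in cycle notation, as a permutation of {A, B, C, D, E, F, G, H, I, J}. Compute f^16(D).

B

D lies in the 5-cycle (A, G, D, B, I).
On a 5-cycle, f^5 is the identity, so f^16 = f^1 there (16 ≡ 1 mod 5).
Stepping 1 place around the cycle: D → B.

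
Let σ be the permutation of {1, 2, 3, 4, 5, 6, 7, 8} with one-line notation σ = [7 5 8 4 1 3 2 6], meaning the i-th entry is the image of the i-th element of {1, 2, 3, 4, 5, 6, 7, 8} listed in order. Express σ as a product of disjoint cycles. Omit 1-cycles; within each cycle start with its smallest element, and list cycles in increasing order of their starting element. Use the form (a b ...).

Iterating σ from 1 gives 1 → 7 → 2 → 5 → 1; that is the 4-cycle (1 7 2 5).
Continuing from each remaining unvisited element yields (1 7 2 5)(3 8 6).

(1 7 2 5)(3 8 6)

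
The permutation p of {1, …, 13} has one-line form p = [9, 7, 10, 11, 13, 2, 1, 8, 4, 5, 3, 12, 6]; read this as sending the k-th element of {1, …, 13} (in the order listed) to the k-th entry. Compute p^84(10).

Tracing 10 → 5 → … returns to 10 after 11 steps, so 10 lies in an 11-cycle (1, 9, 4, 11, 3, 10, 5, 13, 6, 2, 7).
Powers repeat with period 11 on this cycle, and 84 mod 11 = 7, so p^84(10) = p^7(10).
Advancing 7 steps from 10: 10 → 5 → 13 → 6 → 2 → 7 → 1 → 9.

9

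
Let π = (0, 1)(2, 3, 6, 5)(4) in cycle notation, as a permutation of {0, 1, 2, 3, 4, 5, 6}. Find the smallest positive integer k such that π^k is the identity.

4

The cycle type of π is (4, 2, 1).
The order is lcm(4, 2) = 4.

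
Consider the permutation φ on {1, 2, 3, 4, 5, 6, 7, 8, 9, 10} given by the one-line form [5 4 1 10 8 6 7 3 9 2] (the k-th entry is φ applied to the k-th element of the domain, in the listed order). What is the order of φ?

Writing φ as disjoint cycles, the cycle lengths are 4, 3, 1, 1, 1.
The order is lcm(4, 3) = 12.

12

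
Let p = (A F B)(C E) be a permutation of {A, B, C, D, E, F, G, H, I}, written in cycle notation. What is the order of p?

6

The disjoint cycles have lengths 3, 2, 1, 1, 1, 1.
The order is lcm(3, 2) = 6.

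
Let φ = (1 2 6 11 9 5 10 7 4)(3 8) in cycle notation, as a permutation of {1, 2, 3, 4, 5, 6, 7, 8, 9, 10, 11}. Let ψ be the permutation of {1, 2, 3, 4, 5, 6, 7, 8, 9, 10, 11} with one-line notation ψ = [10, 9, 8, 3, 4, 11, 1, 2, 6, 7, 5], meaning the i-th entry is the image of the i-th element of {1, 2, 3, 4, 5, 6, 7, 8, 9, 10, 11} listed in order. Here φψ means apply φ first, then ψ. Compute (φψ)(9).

φ(9) = 5, then ψ(5) = 4; composing gives (φψ)(9) = 4.

4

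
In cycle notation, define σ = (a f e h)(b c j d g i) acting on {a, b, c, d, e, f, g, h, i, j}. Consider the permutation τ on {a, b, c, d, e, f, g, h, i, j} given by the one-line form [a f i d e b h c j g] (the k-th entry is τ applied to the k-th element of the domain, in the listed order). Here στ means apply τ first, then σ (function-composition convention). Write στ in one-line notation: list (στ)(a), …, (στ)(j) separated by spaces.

(στ)(x) = σ(τ(x)). Computing each image: σ(τ(a)) = σ(a) = f, σ(τ(b)) = σ(f) = e, σ(τ(c)) = σ(i) = b, σ(τ(d)) = σ(d) = g, σ(τ(e)) = σ(e) = h, σ(τ(f)) = σ(b) = c, σ(τ(g)) = σ(h) = a, σ(τ(h)) = σ(c) = j, σ(τ(i)) = σ(j) = d, σ(τ(j)) = σ(g) = i.
Hence στ = [f e b g h c a j d i].

f e b g h c a j d i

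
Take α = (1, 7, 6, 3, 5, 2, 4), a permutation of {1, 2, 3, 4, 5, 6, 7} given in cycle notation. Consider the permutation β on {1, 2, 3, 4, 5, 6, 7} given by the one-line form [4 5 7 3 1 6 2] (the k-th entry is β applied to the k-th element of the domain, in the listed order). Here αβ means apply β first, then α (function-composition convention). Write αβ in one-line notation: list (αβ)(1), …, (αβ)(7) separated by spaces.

Chase each element through β then α: 1 → 4 → 1; 2 → 5 → 2; 3 → 7 → 6; 4 → 3 → 5; 5 → 1 → 7; 6 → 6 → 3; 7 → 2 → 4.
So αβ in one-line form is 1 2 6 5 7 3 4.

1 2 6 5 7 3 4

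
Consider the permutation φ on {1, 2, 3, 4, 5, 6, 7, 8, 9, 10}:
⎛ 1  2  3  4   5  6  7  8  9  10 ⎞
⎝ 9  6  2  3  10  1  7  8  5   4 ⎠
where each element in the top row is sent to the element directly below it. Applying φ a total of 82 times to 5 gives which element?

Tracing 5 → 10 → … returns to 5 after 8 steps, so 5 lies in an 8-cycle (1 9 5 10 4 3 2 6).
Since the cycle has length 8, φ^82 acts on it the same as φ^2 (82 mod 8 = 2).
Advancing 2 steps from 5: 5 → 10 → 4.

4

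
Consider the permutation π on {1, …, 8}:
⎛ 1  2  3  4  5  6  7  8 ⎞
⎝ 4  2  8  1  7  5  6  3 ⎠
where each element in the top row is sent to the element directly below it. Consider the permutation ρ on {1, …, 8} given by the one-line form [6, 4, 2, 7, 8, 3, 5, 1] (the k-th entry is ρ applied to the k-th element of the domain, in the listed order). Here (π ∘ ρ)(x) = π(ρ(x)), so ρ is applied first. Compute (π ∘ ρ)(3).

First apply ρ: ρ(3) = 2, then π(2) = 2. Thus (π ∘ ρ)(3) = 2.

2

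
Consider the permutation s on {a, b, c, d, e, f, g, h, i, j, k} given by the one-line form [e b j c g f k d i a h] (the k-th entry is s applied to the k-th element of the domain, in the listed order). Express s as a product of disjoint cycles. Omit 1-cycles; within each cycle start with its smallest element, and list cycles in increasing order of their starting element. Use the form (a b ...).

(a e g k h d c j)

Iterating s from a gives a → e → g → k → h → d → c → j → a; that is the 8-cycle (a e g k h d c j).
Repeating from the next unused element and collecting all non-trivial cycles gives (a e g k h d c j).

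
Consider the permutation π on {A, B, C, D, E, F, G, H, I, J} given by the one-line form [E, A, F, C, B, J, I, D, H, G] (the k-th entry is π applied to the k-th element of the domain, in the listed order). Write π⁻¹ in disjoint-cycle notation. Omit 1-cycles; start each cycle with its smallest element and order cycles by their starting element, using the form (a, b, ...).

(A, B, E)(C, D, H, I, G, J, F)

The cycle decomposition of π is (A, E, B)(C, F, J, G, I, H, D).
Reversing each cycle (and rotating so the smallest element leads) gives π⁻¹ = (A, B, E)(C, D, H, I, G, J, F).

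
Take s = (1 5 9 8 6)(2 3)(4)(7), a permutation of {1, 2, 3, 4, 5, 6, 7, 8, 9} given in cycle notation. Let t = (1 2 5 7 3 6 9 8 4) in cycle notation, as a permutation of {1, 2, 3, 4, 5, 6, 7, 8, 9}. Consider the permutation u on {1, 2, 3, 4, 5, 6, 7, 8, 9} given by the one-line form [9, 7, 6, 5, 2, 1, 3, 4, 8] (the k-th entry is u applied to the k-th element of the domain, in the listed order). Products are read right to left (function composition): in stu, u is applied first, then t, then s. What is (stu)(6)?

(stu)(6) = s(t(u(6))). u(6) = 1, then t(1) = 2, then s(2) = 3, so the result is 3.

3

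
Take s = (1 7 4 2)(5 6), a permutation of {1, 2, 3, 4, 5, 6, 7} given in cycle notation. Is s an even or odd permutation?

The cycle lengths are 4, 2, 1.
A cycle is odd iff its length is even; s has 2 even-length cycles, so sgn(s) = (−1)^2 and s is even.

even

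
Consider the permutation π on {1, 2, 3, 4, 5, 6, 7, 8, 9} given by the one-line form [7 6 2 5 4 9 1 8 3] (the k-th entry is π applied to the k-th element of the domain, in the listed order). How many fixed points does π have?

The fixed points (elements with π(x) = x) are {8}, so there is 1.

1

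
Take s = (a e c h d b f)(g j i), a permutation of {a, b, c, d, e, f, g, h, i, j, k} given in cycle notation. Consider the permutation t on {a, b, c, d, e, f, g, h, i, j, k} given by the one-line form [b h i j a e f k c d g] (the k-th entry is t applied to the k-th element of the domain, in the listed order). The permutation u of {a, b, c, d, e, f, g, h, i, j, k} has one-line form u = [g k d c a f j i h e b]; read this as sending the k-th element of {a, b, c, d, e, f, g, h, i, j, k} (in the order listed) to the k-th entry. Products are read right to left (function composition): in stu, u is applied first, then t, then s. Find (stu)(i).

k

Chase i: u(i) = h; t(h) = k; s(k) = k. Hence (stu)(i) = k.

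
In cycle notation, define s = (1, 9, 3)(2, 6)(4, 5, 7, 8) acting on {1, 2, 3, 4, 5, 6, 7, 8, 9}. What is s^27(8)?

8 lies in the 4-cycle (4, 5, 7, 8).
Powers repeat with period 4 on this cycle, and 27 mod 4 = 3, so s^27(8) = s^3(8).
Advancing 3 steps from 8: 8 → 4 → 5 → 7.

7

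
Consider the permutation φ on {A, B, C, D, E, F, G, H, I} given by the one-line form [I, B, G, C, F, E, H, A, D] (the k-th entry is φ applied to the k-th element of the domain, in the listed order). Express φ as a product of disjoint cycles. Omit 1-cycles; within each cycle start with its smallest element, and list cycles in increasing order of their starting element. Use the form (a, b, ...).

(A, I, D, C, G, H)(E, F)

Start at A and follow images: A → I → D → C → G → H → A, giving the cycle (A, I, D, C, G, H).
Repeating from the next unused element and collecting all non-trivial cycles gives (A, I, D, C, G, H)(E, F).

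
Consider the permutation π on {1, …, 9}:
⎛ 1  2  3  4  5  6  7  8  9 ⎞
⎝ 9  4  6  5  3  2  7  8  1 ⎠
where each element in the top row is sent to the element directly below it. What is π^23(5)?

2

Tracing 5 → 3 → … returns to 5 after 5 steps, so 5 lies in a 5-cycle (2, 4, 5, 3, 6).
On a 5-cycle, π^5 is the identity, so π^23 = π^3 there (23 ≡ 3 mod 5).
Stepping 3 places around the cycle: 5 → 3 → 6 → 2.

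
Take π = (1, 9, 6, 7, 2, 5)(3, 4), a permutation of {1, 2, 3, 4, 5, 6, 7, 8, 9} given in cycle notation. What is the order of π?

The cycle type of π is (6, 2, 1).
The order of π is the least common multiple of its cycle lengths: lcm(6, 2) = 6.

6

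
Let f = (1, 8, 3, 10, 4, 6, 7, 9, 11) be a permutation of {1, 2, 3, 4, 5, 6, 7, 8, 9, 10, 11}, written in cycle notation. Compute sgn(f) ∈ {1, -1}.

The cycle lengths are 9, 1, 1.
A cycle is odd iff its length is even; f has 0 even-length cycles, so sgn(f) = (−1)^0 and f is even.

1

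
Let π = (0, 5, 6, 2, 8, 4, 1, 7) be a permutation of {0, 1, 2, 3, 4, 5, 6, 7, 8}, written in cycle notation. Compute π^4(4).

5

4 lies in the 8-cycle (0, 5, 6, 2, 8, 4, 1, 7).
Stepping 4 places around the cycle: 4 → 1 → 7 → 0 → 5.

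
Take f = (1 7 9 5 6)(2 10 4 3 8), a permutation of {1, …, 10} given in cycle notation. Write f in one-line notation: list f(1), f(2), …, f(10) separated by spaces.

7 10 8 3 6 1 9 2 5 4

Image by image: 1↦7, 2↦10, 3↦8, 4↦3, 5↦6, 6↦1, 7↦9, 8↦2, 9↦5, 10↦4.
Listing these in domain order gives 7 10 8 3 6 1 9 2 5 4.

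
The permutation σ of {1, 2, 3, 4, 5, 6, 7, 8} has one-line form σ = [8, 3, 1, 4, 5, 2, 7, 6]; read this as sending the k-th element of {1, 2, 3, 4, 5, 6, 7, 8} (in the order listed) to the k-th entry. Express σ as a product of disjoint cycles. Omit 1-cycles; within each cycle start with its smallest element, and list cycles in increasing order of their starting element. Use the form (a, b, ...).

Start at 1 and follow images: 1 → 8 → 6 → 2 → 3 → 1, giving the cycle (1, 8, 6, 2, 3).
Repeating from the next unused element and collecting all non-trivial cycles gives (1, 8, 6, 2, 3).

(1, 8, 6, 2, 3)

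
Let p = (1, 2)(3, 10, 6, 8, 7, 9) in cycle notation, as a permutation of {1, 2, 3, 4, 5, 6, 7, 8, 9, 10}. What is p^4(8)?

10

8 lies in the 6-cycle (3, 10, 6, 8, 7, 9).
Stepping 4 places around the cycle: 8 → 7 → 9 → 3 → 10.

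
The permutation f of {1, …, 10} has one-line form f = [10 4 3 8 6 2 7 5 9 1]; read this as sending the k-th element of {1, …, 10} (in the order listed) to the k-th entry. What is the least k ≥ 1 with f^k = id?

The disjoint-cycle form of f has cycle lengths 5, 2, 1, 1, 1.
The order of f is the least common multiple of its cycle lengths: lcm(5, 2) = 10.

10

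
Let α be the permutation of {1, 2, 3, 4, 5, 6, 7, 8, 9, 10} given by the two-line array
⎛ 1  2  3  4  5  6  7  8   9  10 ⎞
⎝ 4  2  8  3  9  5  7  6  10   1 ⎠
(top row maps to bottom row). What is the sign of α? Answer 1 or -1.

-1

In disjoint-cycle form the cycle lengths are 8, 1, 1.
A cycle is odd iff its length is even; α has 1 even-length cycle, so sgn(α) = (−1)^1 and α is odd.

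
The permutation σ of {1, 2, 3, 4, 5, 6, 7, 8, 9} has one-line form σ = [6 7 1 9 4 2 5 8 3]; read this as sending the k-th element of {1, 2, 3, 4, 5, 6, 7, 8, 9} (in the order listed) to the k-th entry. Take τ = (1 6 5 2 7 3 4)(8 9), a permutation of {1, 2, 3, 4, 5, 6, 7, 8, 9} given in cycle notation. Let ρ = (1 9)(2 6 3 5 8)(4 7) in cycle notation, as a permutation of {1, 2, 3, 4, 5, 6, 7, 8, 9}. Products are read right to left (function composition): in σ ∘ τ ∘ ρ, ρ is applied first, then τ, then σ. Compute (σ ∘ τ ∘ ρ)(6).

9

Apply the permutations in order: ρ(6) = 3, then τ(3) = 4, then σ(4) = 9. So (σ ∘ τ ∘ ρ)(6) = 9.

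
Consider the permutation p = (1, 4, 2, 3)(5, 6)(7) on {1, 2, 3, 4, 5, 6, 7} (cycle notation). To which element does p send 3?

Within (1, 4, 2, 3), 3 ↦ 1.

1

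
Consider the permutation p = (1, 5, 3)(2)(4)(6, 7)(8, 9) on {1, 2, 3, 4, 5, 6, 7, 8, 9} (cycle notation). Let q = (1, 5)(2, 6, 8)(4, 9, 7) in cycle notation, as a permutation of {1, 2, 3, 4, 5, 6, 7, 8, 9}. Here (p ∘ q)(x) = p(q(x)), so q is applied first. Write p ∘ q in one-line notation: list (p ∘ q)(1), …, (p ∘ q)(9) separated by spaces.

3 7 1 8 5 9 4 2 6

For each element, apply q then p: 1 → 5 → 3; 2 → 6 → 7; 3 → 3 → 1; 4 → 9 → 8; 5 → 1 → 5; 6 → 8 → 9; 7 → 4 → 4; 8 → 2 → 2; 9 → 7 → 6.
Collecting the images, p ∘ q = [3 7 1 8 5 9 4 2 6].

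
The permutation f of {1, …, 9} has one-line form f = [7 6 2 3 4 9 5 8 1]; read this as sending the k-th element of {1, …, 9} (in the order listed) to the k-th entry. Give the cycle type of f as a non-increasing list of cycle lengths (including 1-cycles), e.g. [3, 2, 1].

[8, 1]

The disjoint cycles are (1 7 5 4 3 2 6 9)(8), with lengths 8, 1 in non-increasing order.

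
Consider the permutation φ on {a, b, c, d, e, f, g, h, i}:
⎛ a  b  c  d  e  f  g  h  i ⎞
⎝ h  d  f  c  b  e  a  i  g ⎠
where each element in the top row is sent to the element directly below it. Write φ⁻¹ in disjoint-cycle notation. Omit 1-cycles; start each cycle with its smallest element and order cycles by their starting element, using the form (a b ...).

(a g i h)(b e f c d)

The cycle decomposition of φ is (a h i g)(b d c f e).
The inverse reverses every cycle; in canonical form, φ⁻¹ = (a g i h)(b e f c d).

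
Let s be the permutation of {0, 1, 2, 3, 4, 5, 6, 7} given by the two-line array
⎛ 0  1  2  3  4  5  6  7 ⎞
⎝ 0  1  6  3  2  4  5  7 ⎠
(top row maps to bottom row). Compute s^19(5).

6

Tracing 5 → 4 → … returns to 5 after 4 steps, so 5 lies in a 4-cycle (2 6 5 4).
On a 4-cycle, s^4 is the identity, so s^19 = s^3 there (19 ≡ 3 mod 4).
Advancing 3 steps from 5: 5 → 4 → 2 → 6.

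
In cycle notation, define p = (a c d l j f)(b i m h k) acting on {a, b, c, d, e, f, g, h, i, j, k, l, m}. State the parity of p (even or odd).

The cycle lengths are 6, 5, 1, 1.
A cycle is odd iff its length is even; p has 1 even-length cycle, so sgn(p) = (−1)^1 and p is odd.

odd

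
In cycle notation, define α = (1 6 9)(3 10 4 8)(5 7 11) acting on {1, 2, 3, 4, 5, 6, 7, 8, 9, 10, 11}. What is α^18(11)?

11 lies in the 3-cycle (5 7 11).
Powers repeat with period 3 on this cycle, and 18 mod 3 = 0, so α^18(11) = α^0(11).
So α^18(11) = 11.

11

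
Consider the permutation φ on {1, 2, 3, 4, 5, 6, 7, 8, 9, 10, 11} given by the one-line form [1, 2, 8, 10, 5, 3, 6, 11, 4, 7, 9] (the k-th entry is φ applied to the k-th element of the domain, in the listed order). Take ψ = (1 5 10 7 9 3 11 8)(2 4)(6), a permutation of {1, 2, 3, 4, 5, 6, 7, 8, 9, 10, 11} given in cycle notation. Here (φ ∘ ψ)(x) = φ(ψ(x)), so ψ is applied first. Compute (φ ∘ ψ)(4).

2

(φ ∘ ψ)(4) = φ(ψ(4)). ψ(4) = 2, then φ(2) = 2. So (φ ∘ ψ)(4) = 2.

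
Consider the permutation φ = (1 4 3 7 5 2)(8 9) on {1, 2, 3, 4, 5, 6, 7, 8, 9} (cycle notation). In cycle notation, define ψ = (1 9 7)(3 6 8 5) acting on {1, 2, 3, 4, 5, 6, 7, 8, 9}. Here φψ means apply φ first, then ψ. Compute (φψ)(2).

φ(2) = 1, then ψ(1) = 9; composing gives (φψ)(2) = 9.

9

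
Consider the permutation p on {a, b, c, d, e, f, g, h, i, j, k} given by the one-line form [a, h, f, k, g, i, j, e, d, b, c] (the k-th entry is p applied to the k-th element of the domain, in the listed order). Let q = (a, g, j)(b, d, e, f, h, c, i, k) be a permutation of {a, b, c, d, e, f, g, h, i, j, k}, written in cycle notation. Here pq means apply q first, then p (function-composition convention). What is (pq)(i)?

First apply q: q(i) = k, then p(k) = c. Thus (pq)(i) = c.

c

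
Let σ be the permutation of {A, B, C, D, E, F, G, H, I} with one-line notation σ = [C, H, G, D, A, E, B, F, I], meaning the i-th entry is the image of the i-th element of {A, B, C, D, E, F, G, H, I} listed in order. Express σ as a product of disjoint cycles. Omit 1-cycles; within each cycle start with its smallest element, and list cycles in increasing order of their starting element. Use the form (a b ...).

Iterating σ from A gives A → C → G → B → H → F → E → A; that is the 7-cycle (A C G B H F E).
Repeating from the next unused element and collecting all non-trivial cycles gives (A C G B H F E).

(A C G B H F E)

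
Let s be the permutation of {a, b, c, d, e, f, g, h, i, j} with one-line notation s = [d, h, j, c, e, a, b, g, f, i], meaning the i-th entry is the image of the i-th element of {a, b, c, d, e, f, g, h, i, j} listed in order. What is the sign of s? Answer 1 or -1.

In disjoint-cycle form the cycle lengths are 6, 3, 1.
A cycle of length ℓ contributes ℓ−1 transpositions, so s is a product of 5 + 2 = 7 transpositions — odd.

-1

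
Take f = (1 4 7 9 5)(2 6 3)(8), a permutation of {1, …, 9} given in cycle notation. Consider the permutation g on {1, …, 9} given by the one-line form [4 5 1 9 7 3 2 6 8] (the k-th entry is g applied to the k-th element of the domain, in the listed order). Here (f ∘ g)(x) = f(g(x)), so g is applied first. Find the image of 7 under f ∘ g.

(f ∘ g)(7) = f(g(7)). g(7) = 2, then f(2) = 6. So (f ∘ g)(7) = 6.

6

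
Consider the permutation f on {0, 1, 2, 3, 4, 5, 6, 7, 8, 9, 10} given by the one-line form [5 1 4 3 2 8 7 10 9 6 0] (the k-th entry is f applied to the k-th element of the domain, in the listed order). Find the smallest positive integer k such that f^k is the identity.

14

Writing f as disjoint cycles, the cycle lengths are 7, 2, 1, 1.
Since disjoint cycles commute, ord(f) = lcm(7, 2) = 14.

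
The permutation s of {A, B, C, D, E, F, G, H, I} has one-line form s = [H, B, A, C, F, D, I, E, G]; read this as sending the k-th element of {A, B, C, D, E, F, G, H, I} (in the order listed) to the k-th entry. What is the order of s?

Writing s as disjoint cycles, the cycle lengths are 6, 2, 1.
The order is lcm(6, 2) = 6.

6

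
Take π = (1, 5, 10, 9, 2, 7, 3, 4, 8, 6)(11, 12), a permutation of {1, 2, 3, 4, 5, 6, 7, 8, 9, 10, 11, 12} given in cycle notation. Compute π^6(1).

1 lies in the 10-cycle (1, 5, 10, 9, 2, 7, 3, 4, 8, 6).
Stepping 6 places around the cycle: 1 → 5 → 10 → 9 → 2 → 7 → 3.

3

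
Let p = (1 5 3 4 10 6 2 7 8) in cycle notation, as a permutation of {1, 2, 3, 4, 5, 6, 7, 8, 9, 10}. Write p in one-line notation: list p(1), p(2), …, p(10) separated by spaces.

Image by image: 1↦5, 2↦7, 3↦4, 4↦10, 5↦3, 6↦2, 7↦8, 8↦1, 9↦9, 10↦6.
Listing these in domain order gives 5 7 4 10 3 2 8 1 9 6.

5 7 4 10 3 2 8 1 9 6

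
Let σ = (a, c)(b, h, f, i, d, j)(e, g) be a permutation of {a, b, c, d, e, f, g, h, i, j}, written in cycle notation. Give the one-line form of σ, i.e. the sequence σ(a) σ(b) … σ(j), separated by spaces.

c h a j g i e f d b

Image by image: a→c, b→h, c→a, d→j, e→g, f→i, g→e, h→f, i→d, j→b.
Listing these in domain order gives c h a j g i e f d b.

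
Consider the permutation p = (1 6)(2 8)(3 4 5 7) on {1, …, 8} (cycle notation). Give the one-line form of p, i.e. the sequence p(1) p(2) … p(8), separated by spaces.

6 8 4 5 7 1 3 2

Image by image: 1→6, 2→8, 3→4, 4→5, 5→7, 6→1, 7→3, 8→2.
So the one-line form is 6 8 4 5 7 1 3 2.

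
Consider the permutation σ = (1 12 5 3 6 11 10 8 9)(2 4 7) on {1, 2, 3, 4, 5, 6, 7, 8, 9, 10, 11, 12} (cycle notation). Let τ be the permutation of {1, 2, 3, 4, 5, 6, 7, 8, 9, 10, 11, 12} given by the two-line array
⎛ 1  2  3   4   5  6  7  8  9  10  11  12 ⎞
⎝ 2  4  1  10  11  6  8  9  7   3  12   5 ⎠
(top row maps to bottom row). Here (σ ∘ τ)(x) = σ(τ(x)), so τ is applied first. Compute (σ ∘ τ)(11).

First apply τ: τ(11) = 12, then σ(12) = 5. Thus (σ ∘ τ)(11) = 5.

5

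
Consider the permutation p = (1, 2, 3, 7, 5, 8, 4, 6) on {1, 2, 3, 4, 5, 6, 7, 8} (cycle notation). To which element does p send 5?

8

In the cycle (1, 2, 3, 7, 5, 8, 4, 6), 5 is followed by 8, so p(5) = 8.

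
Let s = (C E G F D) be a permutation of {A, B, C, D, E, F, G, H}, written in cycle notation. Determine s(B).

B does not appear in any cycle of s, so it is a fixed point: s(B) = B.

B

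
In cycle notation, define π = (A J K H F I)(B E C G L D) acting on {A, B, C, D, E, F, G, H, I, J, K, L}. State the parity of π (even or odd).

The cycle lengths are 6, 6.
A cycle of length ℓ contributes ℓ−1 transpositions, so π is a product of 5 + 5 = 10 transpositions — even.

even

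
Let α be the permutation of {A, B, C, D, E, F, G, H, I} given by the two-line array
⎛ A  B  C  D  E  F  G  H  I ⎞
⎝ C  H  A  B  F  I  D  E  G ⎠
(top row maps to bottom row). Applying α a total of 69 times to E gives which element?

Tracing E → F → … returns to E after 7 steps, so E lies in a 7-cycle (B, H, E, F, I, G, D).
Since the cycle has length 7, α^69 acts on it the same as α^6 (69 mod 7 = 6).
Advancing 6 steps from E: E → F → I → G → D → B → H.

H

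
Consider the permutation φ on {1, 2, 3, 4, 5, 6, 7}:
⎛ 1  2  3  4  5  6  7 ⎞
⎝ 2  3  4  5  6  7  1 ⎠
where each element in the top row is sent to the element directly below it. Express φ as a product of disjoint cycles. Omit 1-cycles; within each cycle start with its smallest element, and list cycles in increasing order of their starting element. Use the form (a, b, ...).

Iterating φ from 1 gives 1 → 2 → 3 → 4 → 5 → 6 → 7 → 1; that is the 7-cycle (1, 2, 3, 4, 5, 6, 7).
Repeating from the next unused element and collecting all non-trivial cycles gives (1, 2, 3, 4, 5, 6, 7).

(1, 2, 3, 4, 5, 6, 7)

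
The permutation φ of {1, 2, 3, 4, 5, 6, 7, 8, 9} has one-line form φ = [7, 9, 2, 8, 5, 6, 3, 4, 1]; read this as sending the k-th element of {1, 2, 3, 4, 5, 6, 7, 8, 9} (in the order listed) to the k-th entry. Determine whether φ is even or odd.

In disjoint-cycle form the cycle lengths are 5, 2, 1, 1.
A cycle of length ℓ contributes ℓ−1 transpositions, so φ is a product of 4 + 1 = 5 transpositions — odd.

odd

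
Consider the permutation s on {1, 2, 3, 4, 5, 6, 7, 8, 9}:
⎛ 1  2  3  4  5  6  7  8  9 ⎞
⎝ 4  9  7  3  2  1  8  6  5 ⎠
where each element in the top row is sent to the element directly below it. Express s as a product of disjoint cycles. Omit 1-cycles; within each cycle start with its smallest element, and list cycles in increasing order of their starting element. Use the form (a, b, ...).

(1, 4, 3, 7, 8, 6)(2, 9, 5)

Start at 1 and follow images: 1 → 4 → 3 → 7 → 8 → 6 → 1, giving the cycle (1, 4, 3, 7, 8, 6).
Repeating from the next unused element and collecting all non-trivial cycles gives (1, 4, 3, 7, 8, 6)(2, 9, 5).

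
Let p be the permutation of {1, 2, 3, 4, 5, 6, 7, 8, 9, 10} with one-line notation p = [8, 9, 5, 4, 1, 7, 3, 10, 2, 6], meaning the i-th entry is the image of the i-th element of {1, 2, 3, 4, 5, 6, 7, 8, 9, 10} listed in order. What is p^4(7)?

Tracing 7 → 3 → … returns to 7 after 7 steps, so 7 lies in a 7-cycle (1 8 10 6 7 3 5).
Advancing 4 steps from 7: 7 → 3 → 5 → 1 → 8.

8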